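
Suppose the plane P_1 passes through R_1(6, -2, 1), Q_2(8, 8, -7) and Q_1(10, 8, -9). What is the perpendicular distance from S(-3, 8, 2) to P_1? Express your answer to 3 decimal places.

1.302

R_1Q_2 = (2, 10, -8), R_1Q_1 = (4, 10, -10); a normal to P_1 is R_1Q_2 × R_1Q_1 = (-20, -12, -20).
Using R_1: P_1 has equation -20x - 12y - 20z = -116.
n·S − d = (-20)·(-3) + (-12)·(8) + (-20)·(2) − (-116) = 40; |n| = √944.
Distance = |40| / √944 = 40/√944 ≈ 1.302.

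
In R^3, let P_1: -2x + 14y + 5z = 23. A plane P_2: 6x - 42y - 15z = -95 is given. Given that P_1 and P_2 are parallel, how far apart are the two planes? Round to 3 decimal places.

0.578

Rescale P_2 by 1/(-3): -2x + 14y + 5z = 95/3. Then distance = |23 − (95/3)| / √225 ≈ 0.578.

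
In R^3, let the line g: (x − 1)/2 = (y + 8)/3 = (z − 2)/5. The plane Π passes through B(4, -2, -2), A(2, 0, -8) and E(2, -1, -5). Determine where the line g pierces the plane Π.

(3, -5, 7)

g has direction (2, 3, 5) through (1, -8, 2).
BA = (-2, 2, -6), BE = (-2, 1, -3); a normal to Π is BA × BE = (0, 6, 2).
Using B: Π has equation 6y + 2z = -16.
Substitute r = (1, -8, 2) + t(2, 3, 5) into the plane: -44 + 28t = -16, so t = 1.
Intersection: (1, -8, 2) + 1·(2, 3, 5) = (3, -5, 7).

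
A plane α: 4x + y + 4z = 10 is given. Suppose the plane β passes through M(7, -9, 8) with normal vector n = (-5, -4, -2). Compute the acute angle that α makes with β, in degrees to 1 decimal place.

33.9

β: n·r = n·M gives -5x - 4y - 2z = -15.
cos θ = |n₁·n₂| / (|n₁||n₂|) = |-32| / (√33 · √45).
θ = arccos(0.83040) ≈ 33.9°.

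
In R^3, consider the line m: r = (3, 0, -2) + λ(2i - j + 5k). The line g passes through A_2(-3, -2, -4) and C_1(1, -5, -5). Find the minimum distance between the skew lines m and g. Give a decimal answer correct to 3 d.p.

A direction vector for g is C_1 − A_2 = (4, -3, -1).
Common perpendicular direction n = (2, -1, 5) × (4, -3, -1) = (16, 22, -2).
With w = (-3, -2, -4) − (3, 0, -2) = (-6, -2, -2), w · n = -136.
Distance = |w · n| / |n| = |-136| / √744 ≈ 4.986.

4.986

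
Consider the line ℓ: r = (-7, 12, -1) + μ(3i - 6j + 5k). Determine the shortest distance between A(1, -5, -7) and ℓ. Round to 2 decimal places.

Taking (-7, 12, -1) on ℓ with direction v = (3, -6, 5): w = A − (-7, 12, -1) = (8, -17, -6), and w × v = (-121, -58, 3).
Distance = |w × v| / |v| = √18014 / √70 ≈ 16.04.

16.04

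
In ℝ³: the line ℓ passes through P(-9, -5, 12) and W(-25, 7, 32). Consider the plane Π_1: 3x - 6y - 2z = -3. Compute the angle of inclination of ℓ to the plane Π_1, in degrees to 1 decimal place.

A direction vector for ℓ is W − P = (-16, 12, 20).
sin θ = |n·v| / (|n||v|) = |-160| / (√49 · √800) = 0.80812.
θ ≈ 53.9°.

53.9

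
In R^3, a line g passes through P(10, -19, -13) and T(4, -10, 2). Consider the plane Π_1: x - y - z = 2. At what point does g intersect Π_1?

A direction vector for g is T − P = (-6, 9, 15).
Substitute r = (10, -19, -13) + t(-6, 9, 15) into the plane: 42 + (-30)t = 2, so t = 4/3.
Intersection: (10, -19, -13) + (4/3)·(-6, 9, 15) = (2, -7, 7).

(2, -7, 7)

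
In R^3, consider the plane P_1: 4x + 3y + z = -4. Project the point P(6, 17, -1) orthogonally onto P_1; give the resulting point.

(-6, 8, -4)

Foot = P − λn with λ = (n·P − d)/|n|² = (74 − (-4))/26 = 3.
Foot = (6, 17, -1) − 3·(4, 3, 1) = (-6, 8, -4).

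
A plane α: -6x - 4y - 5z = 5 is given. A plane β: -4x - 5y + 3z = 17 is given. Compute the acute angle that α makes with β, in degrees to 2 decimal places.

62.14

cos θ = |n₁·n₂| / (|n₁||n₂|) = |29| / (√77 · √50).
θ = arccos(0.46738) ≈ 62.14°.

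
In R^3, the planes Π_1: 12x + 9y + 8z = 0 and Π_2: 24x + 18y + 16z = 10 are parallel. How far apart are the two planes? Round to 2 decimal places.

0.29

Rescale Π_2 by 1/2: 12x + 9y + 8z = 5. Then distance = |0 − 5| / √289 ≈ 0.29.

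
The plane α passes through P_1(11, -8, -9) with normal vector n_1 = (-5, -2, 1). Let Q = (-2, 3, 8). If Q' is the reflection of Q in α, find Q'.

α: n_1·r = n_1·P_1 gives -5x - 2y + z = -48.
λ = (n·Q − d)/|n|² = (12 − (-48))/30 = 2.
Reflection = Q − 2λn = (-2, 3, 8) − 4·(-5, -2, 1) = (18, 11, 4).

(18, 11, 4)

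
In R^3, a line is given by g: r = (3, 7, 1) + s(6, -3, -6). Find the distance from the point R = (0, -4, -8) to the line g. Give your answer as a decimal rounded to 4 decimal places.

12.3378

Taking (3, 7, 1) on g with direction v = (6, -3, -6): w = R − (3, 7, 1) = (-3, -11, -9), and w × v = (39, -72, 75).
Distance = |w × v| / |v| = √12330 / √81 ≈ 12.3378.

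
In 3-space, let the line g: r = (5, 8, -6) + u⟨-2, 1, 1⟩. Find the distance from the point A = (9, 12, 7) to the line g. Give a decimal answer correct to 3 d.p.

13.693

Taking (5, 8, -6) on g with direction v = (-2, 1, 1): w = A − (5, 8, -6) = (4, 4, 13), and w × v = (-9, -30, 12).
Distance = |w × v| / |v| = √1125 / √6 ≈ 13.693.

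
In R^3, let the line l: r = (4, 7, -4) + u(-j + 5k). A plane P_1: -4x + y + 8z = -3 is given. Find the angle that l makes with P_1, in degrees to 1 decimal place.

sin θ = |n·v| / (|n||v|) = |39| / (√81 · √26) = 0.84984.
θ ≈ 58.2°.

58.2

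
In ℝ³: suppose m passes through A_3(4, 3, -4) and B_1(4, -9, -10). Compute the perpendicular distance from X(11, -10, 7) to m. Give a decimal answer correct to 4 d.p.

A direction vector for m is B_1 − A_3 = (0, -12, -6).
Taking (4, 3, -4) on m with direction v = (0, -12, -6): w = X − (4, 3, -4) = (7, -13, 11), and w × v = (210, 42, -84).
Distance = |w × v| / |v| = √52920 / √180 ≈ 17.1464.

17.1464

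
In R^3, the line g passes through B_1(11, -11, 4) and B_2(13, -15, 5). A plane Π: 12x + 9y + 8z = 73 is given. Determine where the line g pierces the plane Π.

(7, -3, 2)

A direction vector for g is B_2 − B_1 = (2, -4, 1).
Substitute r = (11, -11, 4) + t(2, -4, 1) into the plane: 65 + (-4)t = 73, so t = -2.
Intersection: (11, -11, 4) + (-2)·(2, -4, 1) = (7, -3, 2).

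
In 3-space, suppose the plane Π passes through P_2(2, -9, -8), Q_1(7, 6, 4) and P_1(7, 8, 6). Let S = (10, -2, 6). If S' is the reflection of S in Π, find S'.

P_2Q_1 = (5, 15, 12), P_2P_1 = (5, 17, 14); a normal to Π is P_2Q_1 × P_2P_1 = (6, -10, 10).
Using P_2: Π has equation 6x - 10y + 10z = 22.
λ = (n·S − d)/|n|² = (140 − 22)/236 = 1/2.
Reflection = S − 2λn = (10, -2, 6) − 1·(6, -10, 10) = (4, 8, -4).

(4, 8, -4)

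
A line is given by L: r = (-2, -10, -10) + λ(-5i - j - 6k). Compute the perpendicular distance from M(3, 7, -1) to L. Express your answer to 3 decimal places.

Taking (-2, -10, -10) on L with direction v = (-5, -1, -6): w = M − (-2, -10, -10) = (5, 17, 9), and w × v = (-93, -15, 80).
Distance = |w × v| / |v| = √15274 / √62 ≈ 15.696.

15.696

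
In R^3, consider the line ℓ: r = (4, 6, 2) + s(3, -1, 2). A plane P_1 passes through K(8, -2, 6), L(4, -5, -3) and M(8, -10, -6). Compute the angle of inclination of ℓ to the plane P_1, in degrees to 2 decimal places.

0.90

KL = (-4, -3, -9), KM = (0, -8, -12); a normal to P_1 is KL × KM = (-36, -48, 32).
Using K: P_1 has equation -36x - 48y + 32z = 0.
sin θ = |n·v| / (|n||v|) = |4| / (√4624 · √14) = 0.01572.
θ ≈ 0.90°.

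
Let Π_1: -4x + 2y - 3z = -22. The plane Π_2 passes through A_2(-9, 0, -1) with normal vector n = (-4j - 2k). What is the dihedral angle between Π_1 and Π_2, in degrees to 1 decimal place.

Π_2: n·r = n·A_2 gives -4y - 2z = 2.
cos θ = |n₁·n₂| / (|n₁||n₂|) = |-2| / (√29 · √20).
θ = arccos(0.08305) ≈ 85.2°.

85.2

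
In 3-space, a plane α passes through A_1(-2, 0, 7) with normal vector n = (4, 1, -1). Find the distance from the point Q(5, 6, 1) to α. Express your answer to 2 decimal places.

9.43

α: n·r = n·A_1 gives 4x + y - z = -15.
n·Q − d = (4)·(5) + (1)·(6) + (-1)·(1) − (-15) = 40; |n| = √18.
Distance = |40| / √18 = 40/√18 ≈ 9.43.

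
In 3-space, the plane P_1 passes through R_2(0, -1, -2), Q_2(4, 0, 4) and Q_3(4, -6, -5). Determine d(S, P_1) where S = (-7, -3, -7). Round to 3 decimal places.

R_2Q_2 = (4, 1, 6), R_2Q_3 = (4, -5, -3); a normal to P_1 is R_2Q_2 × R_2Q_3 = (27, 36, -24).
Using R_2: P_1 has equation 27x + 36y - 24z = 12.
n·S − d = (27)·(-7) + (36)·(-3) + (-24)·(-7) − 12 = -141; |n| = √2601.
Distance = |-141| / √2601 = 141/√2601 ≈ 2.765.

2.765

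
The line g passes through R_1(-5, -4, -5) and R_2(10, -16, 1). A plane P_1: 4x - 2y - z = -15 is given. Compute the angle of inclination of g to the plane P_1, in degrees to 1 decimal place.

A direction vector for g is R_2 − R_1 = (15, -12, 6).
sin θ = |n·v| / (|n||v|) = |78| / (√21 · √405) = 0.84578.
θ ≈ 57.8°.

57.8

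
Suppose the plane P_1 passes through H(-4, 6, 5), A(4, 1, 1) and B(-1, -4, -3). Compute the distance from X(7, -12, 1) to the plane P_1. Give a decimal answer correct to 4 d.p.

HA = (8, -5, -4), HB = (3, -10, -8); a normal to P_1 is HA × HB = (0, 52, -65).
Using H: P_1 has equation 52y - 65z = -13.
n·X − d = (0)·(7) + (52)·(-12) + (-65)·(1) − (-13) = -676; |n| = √6929.
Distance = |-676| / √6929 = 676/√6929 ≈ 8.1210.

8.1210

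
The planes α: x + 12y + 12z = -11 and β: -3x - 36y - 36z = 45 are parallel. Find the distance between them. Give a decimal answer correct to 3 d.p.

Rescale β by 1/(-3): x + 12y + 12z = -15. Then distance = |-11 − (-15)| / √289 ≈ 0.235.

0.235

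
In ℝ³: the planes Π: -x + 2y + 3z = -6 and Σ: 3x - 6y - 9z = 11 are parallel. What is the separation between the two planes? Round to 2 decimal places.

Rescale Σ by 1/(-3): -x + 2y + 3z = -11/3. Then distance = |-6 − (-11/3)| / √14 ≈ 0.62.

0.62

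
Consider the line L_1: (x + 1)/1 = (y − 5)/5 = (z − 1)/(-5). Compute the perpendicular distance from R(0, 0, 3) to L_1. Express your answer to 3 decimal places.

2.708

L_1 has direction (1, 5, -5) through (-1, 5, 1).
Taking (-1, 5, 1) on L_1 with direction v = (1, 5, -5): w = R − (-1, 5, 1) = (1, -5, 2), and w × v = (15, 7, 10).
Distance = |w × v| / |v| = √374 / √51 ≈ 2.708.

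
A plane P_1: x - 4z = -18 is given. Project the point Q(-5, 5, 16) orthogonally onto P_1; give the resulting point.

(-2, 5, 4)

Foot = Q − λn with λ = (n·Q − d)/|n|² = (-69 − (-18))/17 = -3.
Foot = (-5, 5, 16) − (-3)·(1, 0, -4) = (-2, 5, 4).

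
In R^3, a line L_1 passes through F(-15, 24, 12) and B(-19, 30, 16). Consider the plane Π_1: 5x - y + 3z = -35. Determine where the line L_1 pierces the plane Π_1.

(-7, 12, 4)

A direction vector for L_1 is B − F = (-4, 6, 4).
Substitute r = (-15, 24, 12) + t(-4, 6, 4) into the plane: -63 + (-14)t = -35, so t = -2.
Intersection: (-15, 24, 12) + (-2)·(-4, 6, 4) = (-7, 12, 4).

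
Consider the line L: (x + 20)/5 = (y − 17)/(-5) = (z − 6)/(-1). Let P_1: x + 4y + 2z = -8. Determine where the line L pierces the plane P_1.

(0, -3, 2)

L has direction (5, -5, -1) through (-20, 17, 6).
Substitute r = (-20, 17, 6) + t(5, -5, -1) into the plane: 60 + (-17)t = -8, so t = 4.
Intersection: (-20, 17, 6) + 4·(5, -5, -1) = (0, -3, 2).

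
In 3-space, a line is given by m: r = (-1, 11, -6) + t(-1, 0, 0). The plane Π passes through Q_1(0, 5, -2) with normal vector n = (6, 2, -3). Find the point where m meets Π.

Π: n·r = n·Q_1 gives 6x + 2y - 3z = 16.
Substitute r = (-1, 11, -6) + t(-1, 0, 0) into the plane: 34 + (-6)t = 16, so t = 3.
Intersection: (-1, 11, -6) + 3·(-1, 0, 0) = (-4, 11, -6).

(-4, 11, -6)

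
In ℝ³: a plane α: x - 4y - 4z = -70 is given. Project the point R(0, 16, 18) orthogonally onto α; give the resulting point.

Foot = R − λn with λ = (n·R − d)/|n|² = (-136 − (-70))/33 = -2.
Foot = (0, 16, 18) − (-2)·(1, -4, -4) = (2, 8, 10).

(2, 8, 10)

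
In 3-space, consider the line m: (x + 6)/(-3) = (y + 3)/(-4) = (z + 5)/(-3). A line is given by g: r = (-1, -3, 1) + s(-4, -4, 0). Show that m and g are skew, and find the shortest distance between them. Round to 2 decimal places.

4.82

m has direction (-3, -4, -3) through (-6, -3, -5).
Common perpendicular direction n = (-3, -4, -3) × (-4, -4, 0) = (-12, 12, -4).
With w = (-1, -3, 1) − (-6, -3, -5) = (5, 0, 6), w · n = -84.
Since n ≠ 0 the lines are not parallel, and w · n = -84 ≠ 0 so they do not intersect; hence they are skew.
Distance = |w · n| / |n| = |-84| / √304 ≈ 4.82.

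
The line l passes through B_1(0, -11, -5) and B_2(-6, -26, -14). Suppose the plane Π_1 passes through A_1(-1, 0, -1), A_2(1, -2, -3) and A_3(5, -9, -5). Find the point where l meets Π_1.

(2, -6, -2)

A direction vector for l is B_2 − B_1 = (-6, -15, -9).
A_1A_2 = (2, -2, -2), A_1A_3 = (6, -9, -4); a normal to Π_1 is A_1A_2 × A_1A_3 = (-10, -4, -6).
Using A_1: Π_1 has equation -10x - 4y - 6z = 16.
Substitute r = (0, -11, -5) + t(-6, -15, -9) into the plane: 74 + 174t = 16, so t = -1/3.
Intersection: (0, -11, -5) + (-1/3)·(-6, -15, -9) = (2, -6, -2).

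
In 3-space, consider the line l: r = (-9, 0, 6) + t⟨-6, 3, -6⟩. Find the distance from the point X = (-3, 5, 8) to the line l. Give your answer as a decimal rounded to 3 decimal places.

Taking (-9, 0, 6) on l with direction v = (-6, 3, -6): w = X − (-9, 0, 6) = (6, 5, 2), and w × v = (-36, 24, 48).
Distance = |w × v| / |v| = √4176 / √81 ≈ 7.180.

7.180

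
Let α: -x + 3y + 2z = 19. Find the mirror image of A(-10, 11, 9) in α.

λ = (n·A − d)/|n|² = (61 − 19)/14 = 3.
Reflection = A − 2λn = (-10, 11, 9) − 6·(-1, 3, 2) = (-4, -7, -3).

(-4, -7, -3)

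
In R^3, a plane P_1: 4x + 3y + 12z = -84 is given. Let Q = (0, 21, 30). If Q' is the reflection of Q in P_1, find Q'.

λ = (n·Q − d)/|n|² = (423 − (-84))/169 = 3.
Reflection = Q − 2λn = (0, 21, 30) − 6·(4, 3, 12) = (-24, 3, -42).

(-24, 3, -42)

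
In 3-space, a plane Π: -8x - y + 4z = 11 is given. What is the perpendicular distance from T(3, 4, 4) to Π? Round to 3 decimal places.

2.556

n·T − d = (-8)·(3) + (-1)·(4) + (4)·(4) − 11 = -23; |n| = √81.
Distance = |-23| / √81 = 23/√81 ≈ 2.556.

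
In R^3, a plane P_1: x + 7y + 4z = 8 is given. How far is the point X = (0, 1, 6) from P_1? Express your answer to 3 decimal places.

2.831

n·X − d = (1)·(0) + (7)·(1) + (4)·(6) − 8 = 23; |n| = √66.
Distance = |23| / √66 = 23/√66 ≈ 2.831.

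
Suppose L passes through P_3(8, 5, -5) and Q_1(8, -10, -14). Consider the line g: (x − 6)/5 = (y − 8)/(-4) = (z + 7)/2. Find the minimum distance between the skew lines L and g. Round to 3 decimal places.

A direction vector for L is Q_1 − P_3 = (0, -15, -9).
g has direction (5, -4, 2) through (6, 8, -7).
Common perpendicular direction n = (0, -15, -9) × (5, -4, 2) = (-66, -45, 75).
With w = (6, 8, -7) − (8, 5, -5) = (-2, 3, -2), w · n = -153.
Distance = |w · n| / |n| = |-153| / √12006 ≈ 1.396.

1.396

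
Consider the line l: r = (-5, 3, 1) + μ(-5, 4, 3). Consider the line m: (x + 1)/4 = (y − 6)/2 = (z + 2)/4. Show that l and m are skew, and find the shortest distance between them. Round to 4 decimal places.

5.0440

m has direction (4, 2, 4) through (-1, 6, -2).
Common perpendicular direction n = (-5, 4, 3) × (4, 2, 4) = (10, 32, -26).
With w = (-1, 6, -2) − (-5, 3, 1) = (4, 3, -3), w · n = 214.
Since n ≠ 0 the lines are not parallel, and w · n = 214 ≠ 0 so they do not intersect; hence they are skew.
Distance = |w · n| / |n| = |214| / √1800 ≈ 5.0440.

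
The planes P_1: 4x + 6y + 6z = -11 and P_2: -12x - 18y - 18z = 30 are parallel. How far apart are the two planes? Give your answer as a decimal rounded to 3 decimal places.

Rescale P_2 by 1/(-3): 4x + 6y + 6z = -10. Then distance = |-11 − (-10)| / √88 ≈ 0.107.

0.107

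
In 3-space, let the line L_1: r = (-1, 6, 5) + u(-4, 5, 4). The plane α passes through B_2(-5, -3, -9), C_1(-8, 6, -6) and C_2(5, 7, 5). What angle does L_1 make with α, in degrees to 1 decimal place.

23.2

B_2C_1 = (-3, 9, 3), B_2C_2 = (10, 10, 14); a normal to α is B_2C_1 × B_2C_2 = (96, 72, -120).
Using B_2: α has equation 96x + 72y - 120z = 384.
sin θ = |n·v| / (|n||v|) = |-504| / (√28800 · √57) = 0.39337.
θ ≈ 23.2°.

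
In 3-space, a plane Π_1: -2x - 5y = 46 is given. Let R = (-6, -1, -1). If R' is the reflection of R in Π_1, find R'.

λ = (n·R − d)/|n|² = (17 − 46)/29 = -1.
Reflection = R − 2λn = (-6, -1, -1) − (-2)·(-2, -5, 0) = (-10, -11, -1).

(-10, -11, -1)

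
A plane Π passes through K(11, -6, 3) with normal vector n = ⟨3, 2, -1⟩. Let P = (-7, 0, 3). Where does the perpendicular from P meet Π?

(2, 6, 0)

Π: n·r = n·K gives 3x + 2y - z = 18.
Foot = P − λn with λ = (n·P − d)/|n|² = (-24 − 18)/14 = -3.
Foot = (-7, 0, 3) − (-3)·(3, 2, -1) = (2, 6, 0).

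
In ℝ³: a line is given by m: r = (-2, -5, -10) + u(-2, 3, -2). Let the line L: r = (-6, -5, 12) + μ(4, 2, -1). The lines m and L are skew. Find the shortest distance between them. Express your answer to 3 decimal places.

Common perpendicular direction n = (-2, 3, -2) × (4, 2, -1) = (1, -10, -16).
With w = (-6, -5, 12) − (-2, -5, -10) = (-4, 0, 22), w · n = -356.
Distance = |w · n| / |n| = |-356| / √357 ≈ 18.842.

18.842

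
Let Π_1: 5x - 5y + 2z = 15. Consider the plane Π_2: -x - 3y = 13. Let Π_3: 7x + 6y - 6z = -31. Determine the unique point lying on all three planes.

(-1, -4, 0)

Solving the 3×3 linear system 5x - 5y + 2z = 15, -x - 3y = 13, 7x + 6y - 6z = -31 (e.g. by elimination or Cramer's rule, determinant = 150) gives (-1, -4, 0).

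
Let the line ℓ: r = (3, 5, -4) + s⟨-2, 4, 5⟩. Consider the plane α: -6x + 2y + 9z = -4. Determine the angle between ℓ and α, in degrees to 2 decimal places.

sin θ = |n·v| / (|n||v|) = |65| / (√121 · √45) = 0.88088.
θ ≈ 61.75°.

61.75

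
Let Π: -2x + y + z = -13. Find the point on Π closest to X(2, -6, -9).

(0, -5, -8)

Foot = X − λn with λ = (n·X − d)/|n|² = (-19 − (-13))/6 = -1.
Foot = (2, -6, -9) − (-1)·(-2, 1, 1) = (0, -5, -8).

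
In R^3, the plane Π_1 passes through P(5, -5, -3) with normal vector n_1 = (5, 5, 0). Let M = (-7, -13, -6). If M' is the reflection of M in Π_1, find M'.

Π_1: n_1·r = n_1·P gives 5x + 5y = 0.
λ = (n·M − d)/|n|² = (-100 − 0)/50 = -2.
Reflection = M − 2λn = (-7, -13, -6) − (-4)·(5, 5, 0) = (13, 7, -6).

(13, 7, -6)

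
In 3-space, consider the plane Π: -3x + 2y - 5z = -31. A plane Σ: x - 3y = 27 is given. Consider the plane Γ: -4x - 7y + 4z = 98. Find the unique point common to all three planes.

Solving the 3×3 linear system -3x + 2y - 5z = -31, x - 3y = 27, -4x - 7y + 4z = 98 (e.g. by elimination or Cramer's rule, determinant = 123) gives (-3, -10, 4).

(-3, -10, 4)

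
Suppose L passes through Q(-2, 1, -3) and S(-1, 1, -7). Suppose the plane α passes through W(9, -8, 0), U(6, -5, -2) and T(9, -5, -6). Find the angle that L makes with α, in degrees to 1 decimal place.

14.4

A direction vector for L is S − Q = (1, 0, -4).
WU = (-3, 3, -2), WT = (0, 3, -6); a normal to α is WU × WT = (-12, -18, -9).
Using W: α has equation -12x - 18y - 9z = 36.
sin θ = |n·v| / (|n||v|) = |24| / (√549 · √17) = 0.24843.
θ ≈ 14.4°.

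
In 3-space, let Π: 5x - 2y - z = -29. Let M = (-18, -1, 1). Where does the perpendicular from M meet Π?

Foot = M − λn with λ = (n·M − d)/|n|² = (-89 − (-29))/30 = -2.
Foot = (-18, -1, 1) − (-2)·(5, -2, -1) = (-8, -5, -1).

(-8, -5, -1)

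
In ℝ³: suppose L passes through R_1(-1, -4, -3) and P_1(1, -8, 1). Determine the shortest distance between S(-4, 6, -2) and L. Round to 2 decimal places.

7.81

A direction vector for L is P_1 − R_1 = (2, -4, 4).
Taking (-1, -4, -3) on L with direction v = (2, -4, 4): w = S − (-1, -4, -3) = (-3, 10, 1), and w × v = (44, 14, -8).
Distance = |w × v| / |v| = √2196 / √36 ≈ 7.81.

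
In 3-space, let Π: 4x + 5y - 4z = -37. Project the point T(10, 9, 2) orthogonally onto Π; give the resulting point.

(2, -1, 10)

Foot = T − λn with λ = (n·T − d)/|n|² = (77 − (-37))/57 = 2.
Foot = (10, 9, 2) − 2·(4, 5, -4) = (2, -1, 10).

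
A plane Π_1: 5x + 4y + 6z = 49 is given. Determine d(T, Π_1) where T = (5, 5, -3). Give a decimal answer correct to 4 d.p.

2.5071

n·T − d = (5)·(5) + (4)·(5) + (6)·(-3) − 49 = -22; |n| = √77.
Distance = |-22| / √77 = 22/√77 ≈ 2.5071.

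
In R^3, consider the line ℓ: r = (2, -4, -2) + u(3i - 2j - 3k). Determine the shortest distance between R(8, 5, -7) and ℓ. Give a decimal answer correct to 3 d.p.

11.479

Taking (2, -4, -2) on ℓ with direction v = (3, -2, -3): w = R − (2, -4, -2) = (6, 9, -5), and w × v = (-37, 3, -39).
Distance = |w × v| / |v| = √2899 / √22 ≈ 11.479.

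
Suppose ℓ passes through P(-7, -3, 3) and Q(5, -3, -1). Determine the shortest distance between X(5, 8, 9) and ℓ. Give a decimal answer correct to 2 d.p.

14.53

A direction vector for ℓ is Q − P = (12, 0, -4).
Taking (-7, -3, 3) on ℓ with direction v = (12, 0, -4): w = X − (-7, -3, 3) = (12, 11, 6), and w × v = (-44, 120, -132).
Distance = |w × v| / |v| = √33760 / √160 ≈ 14.53.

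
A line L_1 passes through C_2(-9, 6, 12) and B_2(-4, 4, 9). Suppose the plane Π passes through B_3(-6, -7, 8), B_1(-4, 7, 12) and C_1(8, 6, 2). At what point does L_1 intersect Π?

(1, 2, 6)

A direction vector for L_1 is B_2 − C_2 = (5, -2, -3).
B_3B_1 = (2, 14, 4), B_3C_1 = (14, 13, -6); a normal to Π is B_3B_1 × B_3C_1 = (-136, 68, -170).
Using B_3: Π has equation -136x + 68y - 170z = -1020.
Substitute r = (-9, 6, 12) + t(5, -2, -3) into the plane: -408 + (-306)t = -1020, so t = 2.
Intersection: (-9, 6, 12) + 2·(5, -2, -3) = (1, 2, 6).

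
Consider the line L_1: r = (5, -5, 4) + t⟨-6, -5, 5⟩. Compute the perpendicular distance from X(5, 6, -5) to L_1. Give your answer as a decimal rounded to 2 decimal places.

9.26

Taking (5, -5, 4) on L_1 with direction v = (-6, -5, 5): w = X − (5, -5, 4) = (0, 11, -9), and w × v = (10, 54, 66).
Distance = |w × v| / |v| = √7372 / √86 ≈ 9.26.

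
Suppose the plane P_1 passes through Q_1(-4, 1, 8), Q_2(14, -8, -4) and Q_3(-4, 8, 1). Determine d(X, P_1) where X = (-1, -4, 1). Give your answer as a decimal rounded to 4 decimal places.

4.6364

Q_1Q_2 = (18, -9, -12), Q_1Q_3 = (0, 7, -7); a normal to P_1 is Q_1Q_2 × Q_1Q_3 = (147, 126, 126).
Using Q_1: P_1 has equation 147x + 126y + 126z = 546.
n·X − d = (147)·(-1) + (126)·(-4) + (126)·(1) − 546 = -1071; |n| = √53361.
Distance = |-1071| / √53361 = 1071/√53361 ≈ 4.6364.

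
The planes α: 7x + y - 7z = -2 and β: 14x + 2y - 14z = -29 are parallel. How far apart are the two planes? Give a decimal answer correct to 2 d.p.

1.26

Rescale β by 1/2: 7x + y - 7z = -29/2. Then distance = |-2 − (-29/2)| / √99 ≈ 1.26.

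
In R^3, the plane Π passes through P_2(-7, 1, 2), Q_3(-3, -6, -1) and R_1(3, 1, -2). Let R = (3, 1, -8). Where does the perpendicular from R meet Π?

P_2Q_3 = (4, -7, -3), P_2R_1 = (10, 0, -4); a normal to Π is P_2Q_3 × P_2R_1 = (28, -14, 70).
Using P_2: Π has equation 28x - 14y + 70z = -70.
Foot = R − λn with λ = (n·R − d)/|n|² = (-490 − (-70))/5880 = -1/14.
Foot = (3, 1, -8) − (-1/14)·(28, -14, 70) = (5, 0, -3).

(5, 0, -3)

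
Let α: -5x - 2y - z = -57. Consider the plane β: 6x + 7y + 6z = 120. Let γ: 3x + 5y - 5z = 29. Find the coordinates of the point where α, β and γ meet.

(8, 6, 5)

Solving the 3×3 linear system -5x - 2y - z = -57, 6x + 7y + 6z = 120, 3x + 5y - 5z = 29 (e.g. by elimination or Cramer's rule, determinant = 220) gives (8, 6, 5).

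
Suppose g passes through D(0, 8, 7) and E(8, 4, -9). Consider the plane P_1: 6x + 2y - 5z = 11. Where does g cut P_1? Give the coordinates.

(2, 7, 3)

A direction vector for g is E − D = (8, -4, -16).
Substitute r = (0, 8, 7) + t(8, -4, -16) into the plane: -19 + 120t = 11, so t = 1/4.
Intersection: (0, 8, 7) + (1/4)·(8, -4, -16) = (2, 7, 3).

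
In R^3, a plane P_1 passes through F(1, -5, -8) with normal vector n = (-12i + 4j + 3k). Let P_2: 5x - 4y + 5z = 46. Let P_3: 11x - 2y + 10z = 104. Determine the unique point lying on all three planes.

(6, 1, 4)

P_1: n·r = n·F gives -12x + 4y + 3z = -56.
Solving the 3×3 linear system -12x + 4y + 3z = -56, 5x - 4y + 5z = 46, 11x - 2y + 10z = 104 (e.g. by elimination or Cramer's rule, determinant = 482) gives (6, 1, 4).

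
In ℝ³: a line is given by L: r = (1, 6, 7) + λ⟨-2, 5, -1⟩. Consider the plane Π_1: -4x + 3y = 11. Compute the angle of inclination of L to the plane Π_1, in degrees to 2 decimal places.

sin θ = |n·v| / (|n||v|) = |23| / (√25 · √30) = 0.83984.
θ ≈ 57.12°.

57.12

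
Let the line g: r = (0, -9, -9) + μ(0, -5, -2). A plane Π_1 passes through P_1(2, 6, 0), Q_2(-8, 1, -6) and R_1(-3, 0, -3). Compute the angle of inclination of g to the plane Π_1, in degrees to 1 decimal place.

P_1Q_2 = (-10, -5, -6), P_1R_1 = (-5, -6, -3); a normal to Π_1 is P_1Q_2 × P_1R_1 = (-21, 0, 35).
Using P_1: Π_1 has equation -21x + 35z = -42.
sin θ = |n·v| / (|n||v|) = |-70| / (√1666 · √29) = 0.31846.
θ ≈ 18.6°.

18.6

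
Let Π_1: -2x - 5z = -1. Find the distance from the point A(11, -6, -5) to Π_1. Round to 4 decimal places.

n·A − d = (-2)·(11) + (0)·(-6) + (-5)·(-5) − (-1) = 4; |n| = √29.
Distance = |4| / √29 = 4/√29 ≈ 0.7428.

0.7428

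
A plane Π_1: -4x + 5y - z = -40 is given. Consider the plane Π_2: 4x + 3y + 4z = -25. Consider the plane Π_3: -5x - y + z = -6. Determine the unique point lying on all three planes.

(2, -7, -3)

Solving the 3×3 linear system -4x + 5y - z = -40, 4x + 3y + 4z = -25, -5x - y + z = -6 (e.g. by elimination or Cramer's rule, determinant = -159) gives (2, -7, -3).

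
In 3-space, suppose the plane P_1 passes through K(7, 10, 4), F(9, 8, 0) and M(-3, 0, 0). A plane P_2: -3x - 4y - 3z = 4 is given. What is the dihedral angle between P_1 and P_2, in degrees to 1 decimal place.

KF = (2, -2, -4), KM = (-10, -10, -4); a normal to P_1 is KF × KM = (-32, 48, -40).
Using K: P_1 has equation -32x + 48y - 40z = 96.
cos θ = |n₁·n₂| / (|n₁||n₂|) = |24| / (√4928 · √34).
θ = arccos(0.05863) ≈ 86.6°.

86.6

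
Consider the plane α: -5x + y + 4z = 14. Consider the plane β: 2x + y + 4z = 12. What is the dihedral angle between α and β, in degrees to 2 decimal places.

76.37

cos θ = |n₁·n₂| / (|n₁||n₂|) = |7| / (√42 · √21).
θ = arccos(0.23570) ≈ 76.37°.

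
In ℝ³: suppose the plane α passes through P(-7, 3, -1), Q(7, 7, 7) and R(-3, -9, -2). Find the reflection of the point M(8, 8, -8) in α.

PQ = (14, 4, 8), PR = (4, -12, -1); a normal to α is PQ × PR = (92, 46, -184).
Using P: α has equation 92x + 46y - 184z = -322.
λ = (n·M − d)/|n|² = (2576 − (-322))/44436 = 3/46.
Reflection = M − 2λn = (8, 8, -8) − (3/23)·(92, 46, -184) = (-4, 2, 16).

(-4, 2, 16)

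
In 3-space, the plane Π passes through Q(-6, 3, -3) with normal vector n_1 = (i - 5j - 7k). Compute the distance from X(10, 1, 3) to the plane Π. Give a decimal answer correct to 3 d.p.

1.848

Π: n_1·r = n_1·Q gives x - 5y - 7z = 0.
n·X − d = (1)·(10) + (-5)·(1) + (-7)·(3) − 0 = -16; |n| = √75.
Distance = |-16| / √75 = 16/√75 ≈ 1.848.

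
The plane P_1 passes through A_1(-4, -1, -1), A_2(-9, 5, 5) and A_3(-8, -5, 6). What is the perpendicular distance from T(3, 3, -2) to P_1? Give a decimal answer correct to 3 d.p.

A_1A_2 = (-5, 6, 6), A_1A_3 = (-4, -4, 7); a normal to P_1 is A_1A_2 × A_1A_3 = (66, 11, 44).
Using A_1: P_1 has equation 66x + 11y + 44z = -319.
n·T − d = (66)·(3) + (11)·(3) + (44)·(-2) − (-319) = 462; |n| = √6413.
Distance = |462| / √6413 = 462/√6413 ≈ 5.769.

5.769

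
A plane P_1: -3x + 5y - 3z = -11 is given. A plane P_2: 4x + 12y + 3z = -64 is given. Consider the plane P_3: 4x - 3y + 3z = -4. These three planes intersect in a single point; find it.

(-7, -4, 4)

Solving the 3×3 linear system -3x + 5y - 3z = -11, 4x + 12y + 3z = -64, 4x - 3y + 3z = -4 (e.g. by elimination or Cramer's rule, determinant = 45) gives (-7, -4, 4).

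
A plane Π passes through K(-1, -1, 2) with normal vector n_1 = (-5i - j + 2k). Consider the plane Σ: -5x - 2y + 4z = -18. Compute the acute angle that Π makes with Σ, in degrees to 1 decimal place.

Π: n_1·r = n_1·K gives -5x - y + 2z = 10.
cos θ = |n₁·n₂| / (|n₁||n₂|) = |35| / (√30 · √45).
θ = arccos(0.95258) ≈ 17.7°.

17.7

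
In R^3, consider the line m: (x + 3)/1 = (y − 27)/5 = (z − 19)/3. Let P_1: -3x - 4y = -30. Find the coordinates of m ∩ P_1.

(-6, 12, 10)

m has direction (1, 5, 3) through (-3, 27, 19).
Substitute r = (-3, 27, 19) + t(1, 5, 3) into the plane: -99 + (-23)t = -30, so t = -3.
Intersection: (-3, 27, 19) + (-3)·(1, 5, 3) = (-6, 12, 10).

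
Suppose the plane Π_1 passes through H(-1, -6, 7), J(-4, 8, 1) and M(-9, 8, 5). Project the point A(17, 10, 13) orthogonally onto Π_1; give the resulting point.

(5, 1, -2)

HJ = (-3, 14, -6), HM = (-8, 14, -2); a normal to Π_1 is HJ × HM = (56, 42, 70).
Using H: Π_1 has equation 56x + 42y + 70z = 182.
Foot = A − λn with λ = (n·A − d)/|n|² = (2282 − 182)/9800 = 3/14.
Foot = (17, 10, 13) − (3/14)·(56, 42, 70) = (5, 1, -2).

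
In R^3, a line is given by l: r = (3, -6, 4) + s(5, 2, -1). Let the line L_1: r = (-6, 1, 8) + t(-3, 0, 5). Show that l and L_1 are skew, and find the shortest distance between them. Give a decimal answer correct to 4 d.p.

8.8354

Common perpendicular direction n = (5, 2, -1) × (-3, 0, 5) = (10, -22, 6).
With w = (-6, 1, 8) − (3, -6, 4) = (-9, 7, 4), w · n = -220.
Since n ≠ 0 the lines are not parallel, and w · n = -220 ≠ 0 so they do not intersect; hence they are skew.
Distance = |w · n| / |n| = |-220| / √620 ≈ 8.8354.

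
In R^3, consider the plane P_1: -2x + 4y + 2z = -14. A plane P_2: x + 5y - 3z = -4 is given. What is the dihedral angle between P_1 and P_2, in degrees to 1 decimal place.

65.5

cos θ = |n₁·n₂| / (|n₁||n₂|) = |12| / (√24 · √35).
θ = arccos(0.41404) ≈ 65.5°.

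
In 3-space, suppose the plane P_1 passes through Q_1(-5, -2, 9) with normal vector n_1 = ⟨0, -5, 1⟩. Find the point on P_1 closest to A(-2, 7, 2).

P_1: n_1·r = n_1·Q_1 gives -5y + z = 19.
Foot = A − λn with λ = (n·A − d)/|n|² = (-33 − 19)/26 = -2.
Foot = (-2, 7, 2) − (-2)·(0, -5, 1) = (-2, -3, 4).

(-2, -3, 4)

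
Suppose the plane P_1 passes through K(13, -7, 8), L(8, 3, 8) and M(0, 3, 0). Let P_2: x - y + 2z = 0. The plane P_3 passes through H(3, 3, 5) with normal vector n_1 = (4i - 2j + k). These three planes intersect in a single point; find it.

KL = (-5, 10, 0), KM = (-13, 10, -8); a normal to P_1 is KL × KM = (-80, -40, 80).
Using K: P_1 has equation -80x - 40y + 80z = -120.
P_3: n_1·r = n_1·H gives 4x - 2y + z = 11.
Solving the 3×3 linear system -80x - 40y + 80z = -120, x - y + 2z = 0, 4x - 2y + z = 11 (e.g. by elimination or Cramer's rule, determinant = -360) gives (1, -5, -3).

(1, -5, -3)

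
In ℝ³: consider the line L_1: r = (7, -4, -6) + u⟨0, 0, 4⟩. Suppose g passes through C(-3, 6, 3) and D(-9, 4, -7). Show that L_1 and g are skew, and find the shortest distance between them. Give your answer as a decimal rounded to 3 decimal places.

12.649

A direction vector for g is D − C = (-6, -2, -10).
Common perpendicular direction n = (0, 0, 4) × (-6, -2, -10) = (8, -24, 0).
With w = (-3, 6, 3) − (7, -4, -6) = (-10, 10, 9), w · n = -320.
Since n ≠ 0 the lines are not parallel, and w · n = -320 ≠ 0 so they do not intersect; hence they are skew.
Distance = |w · n| / |n| = |-320| / √640 ≈ 12.649.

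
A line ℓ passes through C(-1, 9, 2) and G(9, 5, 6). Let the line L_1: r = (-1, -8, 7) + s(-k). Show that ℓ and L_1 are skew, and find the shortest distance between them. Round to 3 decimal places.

15.784

A direction vector for ℓ is G − C = (10, -4, 4).
Common perpendicular direction n = (10, -4, 4) × (0, 0, -1) = (4, 10, 0).
With w = (-1, -8, 7) − (-1, 9, 2) = (0, -17, 5), w · n = -170.
Since n ≠ 0 the lines are not parallel, and w · n = -170 ≠ 0 so they do not intersect; hence they are skew.
Distance = |w · n| / |n| = |-170| / √116 ≈ 15.784.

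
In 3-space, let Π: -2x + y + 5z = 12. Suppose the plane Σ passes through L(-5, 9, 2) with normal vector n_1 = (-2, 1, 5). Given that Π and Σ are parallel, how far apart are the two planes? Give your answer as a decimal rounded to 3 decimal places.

Σ: n_1·r = n_1·L gives -2x + y + 5z = 29.
Same normal n = (-2, 1, 5) with |n| = √30; distance = |12 − 29| / |n| = 17/√30 ≈ 3.104.

3.104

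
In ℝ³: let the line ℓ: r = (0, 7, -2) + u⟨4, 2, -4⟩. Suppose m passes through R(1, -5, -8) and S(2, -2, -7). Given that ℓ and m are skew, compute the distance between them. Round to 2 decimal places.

A direction vector for m is S − R = (1, 3, 1).
Common perpendicular direction n = (4, 2, -4) × (1, 3, 1) = (14, -8, 10).
With w = (1, -5, -8) − (0, 7, -2) = (1, -12, -6), w · n = 50.
Distance = |w · n| / |n| = |50| / √360 ≈ 2.64.

2.64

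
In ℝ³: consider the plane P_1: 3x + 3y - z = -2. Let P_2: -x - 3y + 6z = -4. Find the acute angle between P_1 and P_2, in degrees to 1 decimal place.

cos θ = |n₁·n₂| / (|n₁||n₂|) = |-18| / (√19 · √46).
θ = arccos(0.60886) ≈ 52.5°.

52.5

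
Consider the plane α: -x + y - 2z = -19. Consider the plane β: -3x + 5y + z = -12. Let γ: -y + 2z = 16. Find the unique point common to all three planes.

(3, -2, 7)

Solving the 3×3 linear system -x + y - 2z = -19, -3x + 5y + z = -12, -y + 2z = 16 (e.g. by elimination or Cramer's rule, determinant = -11) gives (3, -2, 7).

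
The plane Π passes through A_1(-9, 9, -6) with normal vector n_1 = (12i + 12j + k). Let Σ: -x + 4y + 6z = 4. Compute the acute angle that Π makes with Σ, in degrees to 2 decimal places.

Π: n_1·r = n_1·A_1 gives 12x + 12y + z = -6.
cos θ = |n₁·n₂| / (|n₁||n₂|) = |42| / (√289 · √53).
θ = arccos(0.33936) ≈ 70.16°.

70.16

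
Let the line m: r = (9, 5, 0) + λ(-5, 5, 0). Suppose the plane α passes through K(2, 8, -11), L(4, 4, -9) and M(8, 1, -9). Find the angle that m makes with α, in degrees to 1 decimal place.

KL = (2, -4, 2), KM = (6, -7, 2); a normal to α is KL × KM = (6, 8, 10).
Using K: α has equation 6x + 8y + 10z = -34.
sin θ = |n·v| / (|n||v|) = |10| / (√200 · √50) = 0.10000.
θ ≈ 5.7°.

5.7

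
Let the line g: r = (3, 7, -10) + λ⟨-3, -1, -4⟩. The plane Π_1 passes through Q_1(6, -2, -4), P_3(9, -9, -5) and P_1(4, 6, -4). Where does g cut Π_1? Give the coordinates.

Q_1P_3 = (3, -7, -1), Q_1P_1 = (-2, 8, 0); a normal to Π_1 is Q_1P_3 × Q_1P_1 = (8, 2, 10).
Using Q_1: Π_1 has equation 8x + 2y + 10z = 4.
Substitute r = (3, 7, -10) + t(-3, -1, -4) into the plane: -62 + (-66)t = 4, so t = -1.
Intersection: (3, 7, -10) + (-1)·(-3, -1, -4) = (6, 8, -6).

(6, 8, -6)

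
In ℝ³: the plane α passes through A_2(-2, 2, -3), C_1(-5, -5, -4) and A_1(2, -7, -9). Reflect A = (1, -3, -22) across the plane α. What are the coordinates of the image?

A_2C_1 = (-3, -7, -1), A_2A_1 = (4, -9, -6); a normal to α is A_2C_1 × A_2A_1 = (33, -22, 55).
Using A_2: α has equation 33x - 22y + 55z = -275.
λ = (n·A − d)/|n|² = (-1111 − (-275))/4598 = -2/11.
Reflection = A − 2λn = (1, -3, -22) − (-4/11)·(33, -22, 55) = (13, -11, -2).

(13, -11, -2)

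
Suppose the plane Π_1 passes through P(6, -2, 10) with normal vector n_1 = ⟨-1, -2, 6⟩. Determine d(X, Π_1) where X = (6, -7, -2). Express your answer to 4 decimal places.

Π_1: n_1·r = n_1·P gives -x - 2y + 6z = 58.
n·X − d = (-1)·(6) + (-2)·(-7) + (6)·(-2) − 58 = -62; |n| = √41.
Distance = |-62| / √41 = 62/√41 ≈ 9.6828.

9.6828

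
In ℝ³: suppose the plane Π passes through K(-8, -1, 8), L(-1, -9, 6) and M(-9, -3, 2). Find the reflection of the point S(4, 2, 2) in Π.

(-12, -14, 10)

KL = (7, -8, -2), KM = (-1, -2, -6); a normal to Π is KL × KM = (44, 44, -22).
Using K: Π has equation 44x + 44y - 22z = -572.
λ = (n·S − d)/|n|² = (220 − (-572))/4356 = 2/11.
Reflection = S − 2λn = (4, 2, 2) − (4/11)·(44, 44, -22) = (-12, -14, 10).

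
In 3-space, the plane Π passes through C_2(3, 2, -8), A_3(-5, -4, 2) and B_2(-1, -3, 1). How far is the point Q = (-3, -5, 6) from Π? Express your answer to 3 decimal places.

0.667

C_2A_3 = (-8, -6, 10), C_2B_2 = (-4, -5, 9); a normal to Π is C_2A_3 × C_2B_2 = (-4, 32, 16).
Using C_2: Π has equation -4x + 32y + 16z = -76.
n·Q − d = (-4)·(-3) + (32)·(-5) + (16)·(6) − (-76) = 24; |n| = √1296.
Distance = |24| / √1296 = 24/√1296 ≈ 0.667.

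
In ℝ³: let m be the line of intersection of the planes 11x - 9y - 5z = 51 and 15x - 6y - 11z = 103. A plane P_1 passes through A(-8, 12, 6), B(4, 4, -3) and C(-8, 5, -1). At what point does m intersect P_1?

(4, 2, -5)

Direction of m: (11, -9, -5) × (15, -6, -11) = (69, 46, 69).
A point on m: solving the two plane equations with x = 1 gives (1, 0, -8).
AB = (12, -8, -9), AC = (0, -7, -7); a normal to P_1 is AB × AC = (-7, 84, -84).
Using A: P_1 has equation -7x + 84y - 84z = 560.
Substitute r = (1, 0, -8) + t(69, 46, 69) into the plane: 665 + (-2415)t = 560, so t = 1/23.
Intersection: (1, 0, -8) + (1/23)·(69, 46, 69) = (4, 2, -5).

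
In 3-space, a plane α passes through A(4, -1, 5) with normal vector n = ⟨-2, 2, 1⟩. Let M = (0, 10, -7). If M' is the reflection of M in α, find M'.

(8, 2, -11)

α: n·r = n·A gives -2x + 2y + z = -5.
λ = (n·M − d)/|n|² = (13 − (-5))/9 = 2.
Reflection = M − 2λn = (0, 10, -7) − 4·(-2, 2, 1) = (8, 2, -11).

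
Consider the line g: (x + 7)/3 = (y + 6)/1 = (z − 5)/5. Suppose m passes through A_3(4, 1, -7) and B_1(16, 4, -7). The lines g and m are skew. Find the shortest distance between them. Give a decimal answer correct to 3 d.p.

4.700

g has direction (3, 1, 5) through (-7, -6, 5).
A direction vector for m is B_1 − A_3 = (12, 3, 0).
Common perpendicular direction n = (3, 1, 5) × (12, 3, 0) = (-15, 60, -3).
With w = (4, 1, -7) − (-7, -6, 5) = (11, 7, -12), w · n = 291.
Distance = |w · n| / |n| = |291| / √3834 ≈ 4.700.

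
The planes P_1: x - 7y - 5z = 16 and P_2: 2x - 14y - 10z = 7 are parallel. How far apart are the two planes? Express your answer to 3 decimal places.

1.443

Rescale P_2 by 1/2: x - 7y - 5z = 7/2. Then distance = |16 − (7/2)| / √75 ≈ 1.443.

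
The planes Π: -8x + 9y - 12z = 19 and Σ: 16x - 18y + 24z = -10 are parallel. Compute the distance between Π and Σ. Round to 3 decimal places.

0.824

Rescale Σ by 1/(-2): -8x + 9y - 12z = 5. Then distance = |19 − 5| / √289 ≈ 0.824.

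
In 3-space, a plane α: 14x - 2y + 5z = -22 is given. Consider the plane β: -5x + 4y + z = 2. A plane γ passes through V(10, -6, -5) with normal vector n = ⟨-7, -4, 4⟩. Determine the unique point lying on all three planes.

(2, 5, -8)

γ: n·r = n·V gives -7x - 4y + 4z = -66.
Solving the 3×3 linear system 14x - 2y + 5z = -22, -5x + 4y + z = 2, -7x - 4y + 4z = -66 (e.g. by elimination or Cramer's rule, determinant = 494) gives (2, 5, -8).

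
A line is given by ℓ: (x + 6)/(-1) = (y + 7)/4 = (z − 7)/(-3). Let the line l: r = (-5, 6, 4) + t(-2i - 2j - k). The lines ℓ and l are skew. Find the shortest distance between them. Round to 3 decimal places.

ℓ has direction (-1, 4, -3) through (-6, -7, 7).
Common perpendicular direction n = (-1, 4, -3) × (-2, -2, -1) = (-10, 5, 10).
With w = (-5, 6, 4) − (-6, -7, 7) = (1, 13, -3), w · n = 25.
Distance = |w · n| / |n| = |25| / √225 ≈ 1.667.

1.667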